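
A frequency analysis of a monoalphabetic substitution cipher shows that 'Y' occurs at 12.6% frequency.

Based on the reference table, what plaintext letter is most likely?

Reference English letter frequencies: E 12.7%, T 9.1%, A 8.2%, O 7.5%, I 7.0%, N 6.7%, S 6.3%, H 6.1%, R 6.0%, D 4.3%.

Step 1: The observed frequency is 12.6%.
Step 2: Compare with English frequencies:
  E: 12.7% (difference: 0.1%) <-- closest
  T: 9.1% (difference: 3.5%)
  A: 8.2% (difference: 4.4%)
  O: 7.5% (difference: 5.1%)
  I: 7.0% (difference: 5.6%)
  N: 6.7% (difference: 5.9%)
  S: 6.3% (difference: 6.3%)
  H: 6.1% (difference: 6.5%)
  R: 6.0% (difference: 6.6%)
  D: 4.3% (difference: 8.3%)
Step 3: 'Y' most likely represents 'E' (frequency 12.7%).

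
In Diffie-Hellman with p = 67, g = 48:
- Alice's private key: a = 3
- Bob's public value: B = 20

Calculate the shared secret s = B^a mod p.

Step 1: s = B^a mod p = 20^3 mod 67.
  20^1 mod 67 = 20
  20^2 mod 67 = (20 * 20) mod 67 = 65
  20^3 mod 67 = (65 * 20) mod 67 = 27
Result: shared secret = 27.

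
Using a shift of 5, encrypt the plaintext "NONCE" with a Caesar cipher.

Step 1: For each letter, shift forward by 5 positions (mod 26).
  N (position 13) -> position (13+5) mod 26 = 18 -> S
  O (position 14) -> position (14+5) mod 26 = 19 -> T
  N (position 13) -> position (13+5) mod 26 = 18 -> S
  C (position 2) -> position (2+5) mod 26 = 7 -> H
  E (position 4) -> position (4+5) mod 26 = 9 -> J
Result: STSHJ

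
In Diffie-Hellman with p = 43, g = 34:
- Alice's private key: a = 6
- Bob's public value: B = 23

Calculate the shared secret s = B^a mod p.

Step 1: s = B^a mod p = 23^6 mod 43.
  23^1 mod 43 = 23
  23^2 mod 43 = (23 * 23) mod 43 = 13
  23^3 mod 43 = (13 * 23) mod 43 = 41
  23^4 mod 43 = (41 * 23) mod 43 = 40
  23^5 mod 43 = (40 * 23) mod 43 = 17
  23^6 mod 43 = (17 * 23) mod 43 = 4
Result: shared secret = 4.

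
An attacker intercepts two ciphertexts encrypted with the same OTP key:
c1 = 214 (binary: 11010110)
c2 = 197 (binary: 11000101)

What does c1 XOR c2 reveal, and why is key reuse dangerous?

Step 1: c1 XOR c2 = (m1 XOR k) XOR (m2 XOR k).
Step 2: By XOR associativity/commutativity: = m1 XOR m2 XOR k XOR k = m1 XOR m2.
Step 3: 11010110 XOR 11000101 = 00010011 = 19.
Step 4: The key cancels out! An attacker learns m1 XOR m2 = 19, revealing the relationship between plaintexts.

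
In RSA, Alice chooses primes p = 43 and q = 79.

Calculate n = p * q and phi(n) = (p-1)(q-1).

Step 1: n = p * q = 43 * 79 = 3397.
Step 2: phi(n) = (p-1)(q-1) = 42 * 78 = 3276.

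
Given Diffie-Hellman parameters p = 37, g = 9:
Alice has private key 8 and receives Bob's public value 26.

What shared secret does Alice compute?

Step 1: s = B^a mod p = 26^8 mod 37.
  26^1 mod 37 = 26
  26^2 mod 37 = (26 * 26) mod 37 = 10
  26^3 mod 37 = (10 * 26) mod 37 = 1
  26^4 mod 37 = (1 * 26) mod 37 = 26
  26^5 mod 37 = (26 * 26) mod 37 = 10
  26^6 mod 37 = (10 * 26) mod 37 = 1
  26^7 mod 37 = (1 * 26) mod 37 = 26
  26^8 mod 37 = (26 * 26) mod 37 = 10
Result: shared secret = 10.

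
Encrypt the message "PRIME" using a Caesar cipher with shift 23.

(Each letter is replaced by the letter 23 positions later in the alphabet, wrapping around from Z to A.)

Step 1: For each letter, shift forward by 23 positions (mod 26).
  P (position 15) -> position (15+23) mod 26 = 12 -> M
  R (position 17) -> position (17+23) mod 26 = 14 -> O
  I (position 8) -> position (8+23) mod 26 = 5 -> F
  M (position 12) -> position (12+23) mod 26 = 9 -> J
  E (position 4) -> position (4+23) mod 26 = 1 -> B
Result: MOFJB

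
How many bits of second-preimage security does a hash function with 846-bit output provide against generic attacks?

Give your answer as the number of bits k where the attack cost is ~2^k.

Step 1: The hash has a 846-bit output.
Step 2: Second-preimage resistance means: given a specific input x, it should be infeasible to find a different y with h(y) = h(x).
With a 846-bit output, a generic search for a second preimage costs about 2^846 evaluations (each trial matches the fixed target with probability 2^-846).
Step 3: Security level = 846 bits.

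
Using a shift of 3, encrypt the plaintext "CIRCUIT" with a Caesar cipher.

Step 1: For each letter, shift forward by 3 positions (mod 26).
  C (position 2) -> position (2+3) mod 26 = 5 -> F
  I (position 8) -> position (8+3) mod 26 = 11 -> L
  R (position 17) -> position (17+3) mod 26 = 20 -> U
  C (position 2) -> position (2+3) mod 26 = 5 -> F
  U (position 20) -> position (20+3) mod 26 = 23 -> X
  I (position 8) -> position (8+3) mod 26 = 11 -> L
  T (position 19) -> position (19+3) mod 26 = 22 -> W
Result: FLUFXLW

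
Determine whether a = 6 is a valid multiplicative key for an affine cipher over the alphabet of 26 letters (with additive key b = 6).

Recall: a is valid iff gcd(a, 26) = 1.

Step 1: Compute gcd(6, 26).
Step 2: gcd(6, 26) = 2.
Since gcd = 2 != 1, 6 shares a common factor with 26, so it cannot be used.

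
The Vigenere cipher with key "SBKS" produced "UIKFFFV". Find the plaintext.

Step 1: Extend key: SBKSSBK
Step 2: Decrypt each letter (c - k) mod 26:
  U(20) - S(18) = (20-18) mod 26 = 2 = C
  I(8) - B(1) = (8-1) mod 26 = 7 = H
  K(10) - K(10) = (10-10) mod 26 = 0 = A
  F(5) - S(18) = (5-18) mod 26 = 13 = N
  F(5) - S(18) = (5-18) mod 26 = 13 = N
  F(5) - B(1) = (5-1) mod 26 = 4 = E
  V(21) - K(10) = (21-10) mod 26 = 11 = L
Plaintext: CHANNEL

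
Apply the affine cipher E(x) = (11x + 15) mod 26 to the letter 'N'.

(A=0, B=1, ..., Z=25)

Step 1: Convert 'N' to number: x = 13.
Step 2: E(13) = (11 * 13 + 15) mod 26 = 158 mod 26 = 2.
Step 3: Convert 2 back to letter: C.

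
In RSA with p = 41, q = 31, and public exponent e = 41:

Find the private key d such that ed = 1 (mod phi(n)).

Step 1: n = 41 * 31 = 1271.
Step 2: phi(n) = 40 * 30 = 1200.
Step 3: Find d such that 41 * d = 1 (mod 1200).
Step 4: d = 41^(-1) mod 1200 = 761.
Verification: 41 * 761 = 31201 = 26 * 1200 + 1.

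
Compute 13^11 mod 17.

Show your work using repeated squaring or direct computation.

Step 1: Compute 13^11 mod 17 step by step, reducing modulo 17 at each step.
  13^1 mod 17 = 13
  13^2 mod 17 = (13 * 13) mod 17 = 16
  13^3 mod 17 = (16 * 13) mod 17 = 4
  13^4 mod 17 = (4 * 13) mod 17 = 1
  13^5 mod 17 = (1 * 13) mod 17 = 13
  13^6 mod 17 = (13 * 13) mod 17 = 16
  13^7 mod 17 = (16 * 13) mod 17 = 4
  13^8 mod 17 = (4 * 13) mod 17 = 1
  13^9 mod 17 = (1 * 13) mod 17 = 13
  13^10 mod 17 = (13 * 13) mod 17 = 16
  13^11 mod 17 = (16 * 13) mod 17 = 4
Step 2: Result = 4.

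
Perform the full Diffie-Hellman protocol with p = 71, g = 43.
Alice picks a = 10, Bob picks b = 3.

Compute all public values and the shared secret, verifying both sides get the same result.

Step 1: A = g^a mod p = 43^10 mod 71 = 30.
Step 2: B = g^b mod p = 43^3 mod 71 = 58.
Step 3: Alice computes s = B^a mod p = 58^10 mod 71 = 20.
Step 4: Bob computes s = A^b mod p = 30^3 mod 71 = 20.
Both sides agree: shared secret = 20.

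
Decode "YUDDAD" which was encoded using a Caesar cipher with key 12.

Step 1: Reverse the shift by subtracting 12 from each letter position.
  Y (position 24) -> position (24-12) mod 26 = 12 -> M
  U (position 20) -> position (20-12) mod 26 = 8 -> I
  D (position 3) -> position (3-12) mod 26 = 17 -> R
  D (position 3) -> position (3-12) mod 26 = 17 -> R
  A (position 0) -> position (0-12) mod 26 = 14 -> O
  D (position 3) -> position (3-12) mod 26 = 17 -> R
Decrypted message: MIRROR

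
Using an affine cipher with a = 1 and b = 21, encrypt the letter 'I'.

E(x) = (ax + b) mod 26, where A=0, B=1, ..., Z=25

Step 1: Convert 'I' to number: x = 8.
Step 2: E(8) = (1 * 8 + 21) mod 26 = 29 mod 26 = 3.
Step 3: Convert 3 back to letter: D.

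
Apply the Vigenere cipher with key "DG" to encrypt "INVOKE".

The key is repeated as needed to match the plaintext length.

Step 1: Repeat key to match plaintext length:
  Plaintext: INVOKE
  Key:       DGDGDG
Step 2: Encrypt each letter:
  I(8) + D(3) = (8+3) mod 26 = 11 = L
  N(13) + G(6) = (13+6) mod 26 = 19 = T
  V(21) + D(3) = (21+3) mod 26 = 24 = Y
  O(14) + G(6) = (14+6) mod 26 = 20 = U
  K(10) + D(3) = (10+3) mod 26 = 13 = N
  E(4) + G(6) = (4+6) mod 26 = 10 = K
Ciphertext: LTYUNK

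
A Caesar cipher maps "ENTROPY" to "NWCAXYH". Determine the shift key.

Step 1: Compare first letters: E (position 4) -> N (position 13).
Step 2: Shift = (13 - 4) mod 26 = 9.
The shift value is 9.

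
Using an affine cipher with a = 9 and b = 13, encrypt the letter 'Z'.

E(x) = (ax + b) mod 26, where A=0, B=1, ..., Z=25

Step 1: Convert 'Z' to number: x = 25.
Step 2: E(25) = (9 * 25 + 13) mod 26 = 238 mod 26 = 4.
Step 3: Convert 4 back to letter: E.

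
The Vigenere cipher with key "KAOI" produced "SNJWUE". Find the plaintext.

Step 1: Extend key: KAOIKA
Step 2: Decrypt each letter (c - k) mod 26:
  S(18) - K(10) = (18-10) mod 26 = 8 = I
  N(13) - A(0) = (13-0) mod 26 = 13 = N
  J(9) - O(14) = (9-14) mod 26 = 21 = V
  W(22) - I(8) = (22-8) mod 26 = 14 = O
  U(20) - K(10) = (20-10) mod 26 = 10 = K
  E(4) - A(0) = (4-0) mod 26 = 4 = E
Plaintext: INVOKE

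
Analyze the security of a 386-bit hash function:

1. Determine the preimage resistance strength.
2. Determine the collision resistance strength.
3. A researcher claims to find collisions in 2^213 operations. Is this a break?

Step 1: Preimage resistance requires brute-force of 2^386 operations.
Step 2: Collision resistance (birthday bound) = 2^(386/2) = 2^193.
Step 3: The claimed attack costs 2^213 operations.
Step 4: Since 2^213 >= 2^193, the claimed attack is no faster than the generic birthday attack, so this does not break collision resistance.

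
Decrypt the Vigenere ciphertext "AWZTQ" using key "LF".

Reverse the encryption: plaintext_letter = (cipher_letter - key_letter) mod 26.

Step 1: Extend key: LFLFL
Step 2: Decrypt each letter (c - k) mod 26:
  A(0) - L(11) = (0-11) mod 26 = 15 = P
  W(22) - F(5) = (22-5) mod 26 = 17 = R
  Z(25) - L(11) = (25-11) mod 26 = 14 = O
  T(19) - F(5) = (19-5) mod 26 = 14 = O
  Q(16) - L(11) = (16-11) mod 26 = 5 = F
Plaintext: PROOF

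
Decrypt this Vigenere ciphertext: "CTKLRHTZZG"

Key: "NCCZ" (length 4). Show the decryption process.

Step 1: Key 'NCCZ' has length 4. Extended key: NCCZNCCZNC
Step 2: Decrypt each position:
  C(2) - N(13) = 15 = P
  T(19) - C(2) = 17 = R
  K(10) - C(2) = 8 = I
  L(11) - Z(25) = 12 = M
  R(17) - N(13) = 4 = E
  H(7) - C(2) = 5 = F
  T(19) - C(2) = 17 = R
  Z(25) - Z(25) = 0 = A
  Z(25) - N(13) = 12 = M
  G(6) - C(2) = 4 = E
Plaintext: PRIMEFRAME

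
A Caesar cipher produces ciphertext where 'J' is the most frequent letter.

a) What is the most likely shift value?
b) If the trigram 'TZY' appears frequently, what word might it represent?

Step 1: In English, 'E' is the most frequent letter (12.7%).
Step 2: The most frequent ciphertext letter is 'J' (position 9).
Step 3: Shift = (9 - 4) mod 26 = 5.
Step 4: Decrypt 'TZY' by shifting back 5:
  T -> O
  Z -> U
  Y -> T
Step 5: 'TZY' decrypts to 'OUT'.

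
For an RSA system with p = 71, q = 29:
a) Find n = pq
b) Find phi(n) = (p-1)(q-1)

Step 1: n = p * q = 71 * 29 = 2059.
Step 2: phi(n) = (p-1)(q-1) = 70 * 28 = 1960.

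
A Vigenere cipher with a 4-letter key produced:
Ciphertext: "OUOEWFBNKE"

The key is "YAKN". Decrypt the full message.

Step 1: Key 'YAKN' has length 4. Extended key: YAKNYAKNYA
Step 2: Decrypt each position:
  O(14) - Y(24) = 16 = Q
  U(20) - A(0) = 20 = U
  O(14) - K(10) = 4 = E
  E(4) - N(13) = 17 = R
  W(22) - Y(24) = 24 = Y
  F(5) - A(0) = 5 = F
  B(1) - K(10) = 17 = R
  N(13) - N(13) = 0 = A
  K(10) - Y(24) = 12 = M
  E(4) - A(0) = 4 = E
Plaintext: QUERYFRAME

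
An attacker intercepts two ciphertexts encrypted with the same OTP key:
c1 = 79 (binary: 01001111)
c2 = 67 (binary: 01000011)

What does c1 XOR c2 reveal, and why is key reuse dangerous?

Step 1: c1 XOR c2 = (m1 XOR k) XOR (m2 XOR k).
Step 2: By XOR associativity/commutativity: = m1 XOR m2 XOR k XOR k = m1 XOR m2.
Step 3: 01001111 XOR 01000011 = 00001100 = 12.
Step 4: The key cancels out! An attacker learns m1 XOR m2 = 12, revealing the relationship between plaintexts.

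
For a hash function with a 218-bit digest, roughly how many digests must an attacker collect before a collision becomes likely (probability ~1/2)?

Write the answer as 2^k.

Step 1: The birthday paradox gives collision probability ~50% after sqrt(2^n) = 2^(n/2) hashes.
Step 2: For 218-bit output: 2^(218/2) = 2^109.
Step 3: Approximately 2^109 hash computations needed.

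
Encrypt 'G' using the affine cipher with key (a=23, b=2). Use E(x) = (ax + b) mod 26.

Step 1: Convert 'G' to number: x = 6.
Step 2: E(6) = (23 * 6 + 2) mod 26 = 140 mod 26 = 10.
Step 3: Convert 10 back to letter: K.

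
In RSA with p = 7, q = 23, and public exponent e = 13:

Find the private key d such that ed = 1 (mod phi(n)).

Step 1: n = 7 * 23 = 161.
Step 2: phi(n) = 6 * 22 = 132.
Step 3: Find d such that 13 * d = 1 (mod 132).
Step 4: d = 13^(-1) mod 132 = 61.
Verification: 13 * 61 = 793 = 6 * 132 + 1.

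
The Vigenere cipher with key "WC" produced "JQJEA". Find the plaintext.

Step 1: Extend key: WCWCW
Step 2: Decrypt each letter (c - k) mod 26:
  J(9) - W(22) = (9-22) mod 26 = 13 = N
  Q(16) - C(2) = (16-2) mod 26 = 14 = O
  J(9) - W(22) = (9-22) mod 26 = 13 = N
  E(4) - C(2) = (4-2) mod 26 = 2 = C
  A(0) - W(22) = (0-22) mod 26 = 4 = E
Plaintext: NONCE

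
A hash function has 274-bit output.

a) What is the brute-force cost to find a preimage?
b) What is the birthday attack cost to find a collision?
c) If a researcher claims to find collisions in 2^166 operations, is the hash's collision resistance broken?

Step 1: Preimage resistance requires brute-force of 2^274 operations.
Step 2: Collision resistance (birthday bound) = 2^(274/2) = 2^137.
Step 3: The claimed attack costs 2^166 operations.
Step 4: Since 2^166 >= 2^137, the claimed attack is no faster than the generic birthday attack, so this does not break collision resistance.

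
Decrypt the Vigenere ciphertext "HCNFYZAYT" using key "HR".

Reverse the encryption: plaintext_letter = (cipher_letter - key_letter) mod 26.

Step 1: Extend key: HRHRHRHRH
Step 2: Decrypt each letter (c - k) mod 26:
  H(7) - H(7) = (7-7) mod 26 = 0 = A
  C(2) - R(17) = (2-17) mod 26 = 11 = L
  N(13) - H(7) = (13-7) mod 26 = 6 = G
  F(5) - R(17) = (5-17) mod 26 = 14 = O
  Y(24) - H(7) = (24-7) mod 26 = 17 = R
  Z(25) - R(17) = (25-17) mod 26 = 8 = I
  A(0) - H(7) = (0-7) mod 26 = 19 = T
  Y(24) - R(17) = (24-17) mod 26 = 7 = H
  T(19) - H(7) = (19-7) mod 26 = 12 = M
Plaintext: ALGORITHM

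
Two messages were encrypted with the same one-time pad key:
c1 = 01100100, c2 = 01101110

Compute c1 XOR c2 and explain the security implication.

Step 1: c1 XOR c2 = (m1 XOR k) XOR (m2 XOR k).
Step 2: By XOR associativity/commutativity: = m1 XOR m2 XOR k XOR k = m1 XOR m2.
Step 3: 01100100 XOR 01101110 = 00001010 = 10.
Step 4: The key cancels out! An attacker learns m1 XOR m2 = 10, revealing the relationship between plaintexts.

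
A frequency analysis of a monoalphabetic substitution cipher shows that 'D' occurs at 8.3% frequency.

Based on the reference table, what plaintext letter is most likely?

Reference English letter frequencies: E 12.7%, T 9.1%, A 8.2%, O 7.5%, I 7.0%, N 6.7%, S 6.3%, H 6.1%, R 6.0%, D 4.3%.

Step 1: The observed frequency is 8.3%.
Step 2: Compare with English frequencies:
  E: 12.7% (difference: 4.4%)
  T: 9.1% (difference: 0.8%)
  A: 8.2% (difference: 0.1%) <-- closest
  O: 7.5% (difference: 0.8%)
  I: 7.0% (difference: 1.3%)
  N: 6.7% (difference: 1.6%)
  S: 6.3% (difference: 2.0%)
  H: 6.1% (difference: 2.2%)
  R: 6.0% (difference: 2.3%)
  D: 4.3% (difference: 4.0%)
Step 3: 'D' most likely represents 'A' (frequency 8.2%).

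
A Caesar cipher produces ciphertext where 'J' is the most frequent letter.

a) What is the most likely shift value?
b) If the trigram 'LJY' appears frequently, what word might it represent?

Step 1: In English, 'E' is the most frequent letter (12.7%).
Step 2: The most frequent ciphertext letter is 'J' (position 9).
Step 3: Shift = (9 - 4) mod 26 = 5.
Step 4: Decrypt 'LJY' by shifting back 5:
  L -> G
  J -> E
  Y -> T
Step 5: 'LJY' decrypts to 'GET'.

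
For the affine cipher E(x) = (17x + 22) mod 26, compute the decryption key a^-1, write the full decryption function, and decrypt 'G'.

Step 1: Find a^-1, the modular inverse of 17 mod 26.
Step 2: We need 17 * a^-1 = 1 (mod 26).
Step 3: 17 * 23 = 391 = 15 * 26 + 1, so a^-1 = 23.
Step 4: D(y) = 23(y - 22) mod 26.
Step 5: Apply to 'G' (y = 6): D(6) = 23 * (6 - 22) mod 26 = 23 * -16 mod 26 = 22 -> 'W'.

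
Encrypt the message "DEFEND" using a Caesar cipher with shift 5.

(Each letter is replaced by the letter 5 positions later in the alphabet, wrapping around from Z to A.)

Step 1: For each letter, shift forward by 5 positions (mod 26).
  D (position 3) -> position (3+5) mod 26 = 8 -> I
  E (position 4) -> position (4+5) mod 26 = 9 -> J
  F (position 5) -> position (5+5) mod 26 = 10 -> K
  E (position 4) -> position (4+5) mod 26 = 9 -> J
  N (position 13) -> position (13+5) mod 26 = 18 -> S
  D (position 3) -> position (3+5) mod 26 = 8 -> I
Result: IJKJSI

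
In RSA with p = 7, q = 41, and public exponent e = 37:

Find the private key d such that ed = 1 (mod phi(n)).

Step 1: n = 7 * 41 = 287.
Step 2: phi(n) = 6 * 40 = 240.
Step 3: Find d such that 37 * d = 1 (mod 240).
Step 4: d = 37^(-1) mod 240 = 13.
Verification: 37 * 13 = 481 = 2 * 240 + 1.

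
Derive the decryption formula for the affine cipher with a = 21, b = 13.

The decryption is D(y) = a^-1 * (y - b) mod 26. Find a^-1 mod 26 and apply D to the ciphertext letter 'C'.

Step 1: Find a^-1, the modular inverse of 21 mod 26.
Step 2: We need 21 * a^-1 = 1 (mod 26).
Step 3: 21 * 5 = 105 = 4 * 26 + 1, so a^-1 = 5.
Step 4: D(y) = 5(y - 13) mod 26.
Step 5: Apply to 'C' (y = 2): D(2) = 5 * (2 - 13) mod 26 = 5 * -11 mod 26 = 23 -> 'X'.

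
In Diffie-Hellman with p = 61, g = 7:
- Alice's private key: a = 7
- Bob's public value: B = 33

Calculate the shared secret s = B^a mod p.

Step 1: s = B^a mod p = 33^7 mod 61.
  33^1 mod 61 = 33
  33^2 mod 61 = (33 * 33) mod 61 = 52
  33^3 mod 61 = (52 * 33) mod 61 = 8
  33^4 mod 61 = (8 * 33) mod 61 = 20
  33^5 mod 61 = (20 * 33) mod 61 = 50
  33^6 mod 61 = (50 * 33) mod 61 = 3
  33^7 mod 61 = (3 * 33) mod 61 = 38
Result: shared secret = 38.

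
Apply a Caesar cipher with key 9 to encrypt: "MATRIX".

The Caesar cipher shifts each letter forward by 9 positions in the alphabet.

Step 1: For each letter, shift forward by 9 positions (mod 26).
  M (position 12) -> position (12+9) mod 26 = 21 -> V
  A (position 0) -> position (0+9) mod 26 = 9 -> J
  T (position 19) -> position (19+9) mod 26 = 2 -> C
  R (position 17) -> position (17+9) mod 26 = 0 -> A
  I (position 8) -> position (8+9) mod 26 = 17 -> R
  X (position 23) -> position (23+9) mod 26 = 6 -> G
Result: VJCARG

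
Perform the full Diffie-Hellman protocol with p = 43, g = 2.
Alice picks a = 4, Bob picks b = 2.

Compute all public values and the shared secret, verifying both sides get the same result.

Step 1: A = g^a mod p = 2^4 mod 43 = 16.
Step 2: B = g^b mod p = 2^2 mod 43 = 4.
Step 3: Alice computes s = B^a mod p = 4^4 mod 43 = 41.
Step 4: Bob computes s = A^b mod p = 16^2 mod 43 = 41.
Both sides agree: shared secret = 41.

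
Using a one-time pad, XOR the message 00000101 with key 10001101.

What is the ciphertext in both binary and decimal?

Step 1: Write out the XOR operation bit by bit:
  Message: 00000101
  Key:     10001101
  XOR:     10001000
Step 2: Convert to decimal: 10001000 = 136.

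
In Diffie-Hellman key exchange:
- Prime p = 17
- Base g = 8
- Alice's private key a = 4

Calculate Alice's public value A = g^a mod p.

Step 1: A = g^a mod p = 8^4 mod 17.
  8^1 mod 17 = 8
  8^2 mod 17 = (8 * 8) mod 17 = 13
  8^3 mod 17 = (13 * 8) mod 17 = 2
  8^4 mod 17 = (2 * 8) mod 17 = 16
Result: A = 16.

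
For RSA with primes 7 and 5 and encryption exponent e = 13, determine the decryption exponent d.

Step 1: n = 7 * 5 = 35.
Step 2: phi(n) = 6 * 4 = 24.
Step 3: Find d such that 13 * d = 1 (mod 24).
Step 4: d = 13^(-1) mod 24 = 13.
Verification: 13 * 13 = 169 = 7 * 24 + 1.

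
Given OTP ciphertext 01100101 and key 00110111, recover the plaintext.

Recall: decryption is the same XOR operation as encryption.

Step 1: XOR ciphertext with key:
  Ciphertext: 01100101
  Key:        00110111
  XOR:        01010010
Step 2: Plaintext = 01010010 = 82 in decimal.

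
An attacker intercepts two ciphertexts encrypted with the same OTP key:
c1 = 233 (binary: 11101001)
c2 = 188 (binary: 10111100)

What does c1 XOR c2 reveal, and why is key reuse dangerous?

Step 1: c1 XOR c2 = (m1 XOR k) XOR (m2 XOR k).
Step 2: By XOR associativity/commutativity: = m1 XOR m2 XOR k XOR k = m1 XOR m2.
Step 3: 11101001 XOR 10111100 = 01010101 = 85.
Step 4: The key cancels out! An attacker learns m1 XOR m2 = 85, revealing the relationship between plaintexts.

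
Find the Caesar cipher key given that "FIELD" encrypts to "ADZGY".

Step 1: Compare first letters: F (position 5) -> A (position 0).
Step 2: Shift = (0 - 5) mod 26 = 21.
The shift value is 21.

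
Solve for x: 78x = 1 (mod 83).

Step 1: We need x such that 78 * x = 1 (mod 83).
Step 2: Using the extended Euclidean algorithm or trial:
  78 * 33 = 2574 = 31 * 83 + 1.
Step 3: Since 2574 mod 83 = 1, the inverse is x = 33.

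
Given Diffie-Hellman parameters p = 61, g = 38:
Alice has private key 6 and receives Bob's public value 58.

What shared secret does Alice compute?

Step 1: s = B^a mod p = 58^6 mod 61.
  58^1 mod 61 = 58
  58^2 mod 61 = (58 * 58) mod 61 = 9
  58^3 mod 61 = (9 * 58) mod 61 = 34
  58^4 mod 61 = (34 * 58) mod 61 = 20
  58^5 mod 61 = (20 * 58) mod 61 = 1
  58^6 mod 61 = (1 * 58) mod 61 = 58
Result: shared secret = 58.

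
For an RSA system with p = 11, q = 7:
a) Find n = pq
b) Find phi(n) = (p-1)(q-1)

Step 1: n = p * q = 11 * 7 = 77.
Step 2: phi(n) = (p-1)(q-1) = 10 * 6 = 60.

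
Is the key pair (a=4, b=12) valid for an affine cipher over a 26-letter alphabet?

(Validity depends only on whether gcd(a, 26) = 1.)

Step 1: Compute gcd(4, 26).
Step 2: gcd(4, 26) = 2.
Since gcd = 2 != 1, 4 shares a common factor with 26, so it cannot be used.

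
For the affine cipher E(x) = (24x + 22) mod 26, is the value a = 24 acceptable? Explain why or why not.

Step 1: Compute gcd(24, 26).
Step 2: gcd(24, 26) = 2.
Since gcd = 2 != 1, 24 shares a common factor with 26, so it cannot be used.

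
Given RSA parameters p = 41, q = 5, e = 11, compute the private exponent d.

Step 1: n = 41 * 5 = 205.
Step 2: phi(n) = 40 * 4 = 160.
Step 3: Find d such that 11 * d = 1 (mod 160).
Step 4: d = 11^(-1) mod 160 = 131.
Verification: 11 * 131 = 1441 = 9 * 160 + 1.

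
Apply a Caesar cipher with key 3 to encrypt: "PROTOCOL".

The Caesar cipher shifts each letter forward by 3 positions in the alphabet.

Step 1: For each letter, shift forward by 3 positions (mod 26).
  P (position 15) -> position (15+3) mod 26 = 18 -> S
  R (position 17) -> position (17+3) mod 26 = 20 -> U
  O (position 14) -> position (14+3) mod 26 = 17 -> R
  T (position 19) -> position (19+3) mod 26 = 22 -> W
  O (position 14) -> position (14+3) mod 26 = 17 -> R
  C (position 2) -> position (2+3) mod 26 = 5 -> F
  O (position 14) -> position (14+3) mod 26 = 17 -> R
  L (position 11) -> position (11+3) mod 26 = 14 -> O
Result: SURWRFRO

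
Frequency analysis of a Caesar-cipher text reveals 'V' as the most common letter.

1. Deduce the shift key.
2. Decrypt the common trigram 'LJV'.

Step 1: In English, 'E' is the most frequent letter (12.7%).
Step 2: The most frequent ciphertext letter is 'V' (position 21).
Step 3: Shift = (21 - 4) mod 26 = 17.
Step 4: Decrypt 'LJV' by shifting back 17:
  L -> U
  J -> S
  V -> E
Step 5: 'LJV' decrypts to 'USE'.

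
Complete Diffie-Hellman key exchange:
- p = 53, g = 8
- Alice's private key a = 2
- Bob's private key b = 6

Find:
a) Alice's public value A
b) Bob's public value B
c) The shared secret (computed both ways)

Step 1: A = g^a mod p = 8^2 mod 53 = 11.
Step 2: B = g^b mod p = 8^6 mod 53 = 6.
Step 3: Alice computes s = B^a mod p = 6^2 mod 53 = 36.
Step 4: Bob computes s = A^b mod p = 11^6 mod 53 = 36.
Both sides agree: shared secret = 36.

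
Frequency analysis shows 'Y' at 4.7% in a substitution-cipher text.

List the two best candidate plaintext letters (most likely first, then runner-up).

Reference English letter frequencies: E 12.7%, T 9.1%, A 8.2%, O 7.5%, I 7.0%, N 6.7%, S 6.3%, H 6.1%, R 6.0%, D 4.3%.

Step 1: Observed frequency of 'Y' is 4.7%.
Step 2: Compute distances to each reference frequency and sort:
  D (4.3%): difference = 0.4% <-- BEST
  R (6.0%): difference = 1.3% <-- RUNNER-UP
  H (6.1%): difference = 1.4%
  S (6.3%): difference = 1.6%
  N (6.7%): difference = 2.0%
Step 3: Most likely is 'D' (4.3%, diff 0.4%); second most likely is 'R' (6.0%, diff 1.3%).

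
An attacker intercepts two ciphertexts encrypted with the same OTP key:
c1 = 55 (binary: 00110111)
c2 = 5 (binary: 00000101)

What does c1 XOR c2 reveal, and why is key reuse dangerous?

Step 1: c1 XOR c2 = (m1 XOR k) XOR (m2 XOR k).
Step 2: By XOR associativity/commutativity: = m1 XOR m2 XOR k XOR k = m1 XOR m2.
Step 3: 00110111 XOR 00000101 = 00110010 = 50.
Step 4: The key cancels out! An attacker learns m1 XOR m2 = 50, revealing the relationship between plaintexts.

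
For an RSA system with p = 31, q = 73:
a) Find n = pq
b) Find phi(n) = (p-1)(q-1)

Step 1: n = p * q = 31 * 73 = 2263.
Step 2: phi(n) = (p-1)(q-1) = 30 * 72 = 2160.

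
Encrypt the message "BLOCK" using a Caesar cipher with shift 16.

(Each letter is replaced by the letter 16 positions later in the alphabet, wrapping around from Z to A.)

Step 1: For each letter, shift forward by 16 positions (mod 26).
  B (position 1) -> position (1+16) mod 26 = 17 -> R
  L (position 11) -> position (11+16) mod 26 = 1 -> B
  O (position 14) -> position (14+16) mod 26 = 4 -> E
  C (position 2) -> position (2+16) mod 26 = 18 -> S
  K (position 10) -> position (10+16) mod 26 = 0 -> A
Result: RBESA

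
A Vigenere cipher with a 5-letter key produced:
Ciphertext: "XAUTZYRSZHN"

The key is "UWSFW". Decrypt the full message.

Step 1: Key 'UWSFW' has length 5. Extended key: UWSFWUWSFWU
Step 2: Decrypt each position:
  X(23) - U(20) = 3 = D
  A(0) - W(22) = 4 = E
  U(20) - S(18) = 2 = C
  T(19) - F(5) = 14 = O
  Z(25) - W(22) = 3 = D
  Y(24) - U(20) = 4 = E
  R(17) - W(22) = 21 = V
  S(18) - S(18) = 0 = A
  Z(25) - F(5) = 20 = U
  H(7) - W(22) = 11 = L
  N(13) - U(20) = 19 = T
Plaintext: DECODEVAULT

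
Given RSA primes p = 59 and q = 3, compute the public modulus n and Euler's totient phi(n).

Step 1: n = p * q = 59 * 3 = 177.
Step 2: phi(n) = (p-1)(q-1) = 58 * 2 = 116.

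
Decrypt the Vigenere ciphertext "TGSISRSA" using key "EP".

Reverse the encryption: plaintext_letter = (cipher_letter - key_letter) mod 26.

Step 1: Extend key: EPEPEPEP
Step 2: Decrypt each letter (c - k) mod 26:
  T(19) - E(4) = (19-4) mod 26 = 15 = P
  G(6) - P(15) = (6-15) mod 26 = 17 = R
  S(18) - E(4) = (18-4) mod 26 = 14 = O
  I(8) - P(15) = (8-15) mod 26 = 19 = T
  S(18) - E(4) = (18-4) mod 26 = 14 = O
  R(17) - P(15) = (17-15) mod 26 = 2 = C
  S(18) - E(4) = (18-4) mod 26 = 14 = O
  A(0) - P(15) = (0-15) mod 26 = 11 = L
Plaintext: PROTOCOL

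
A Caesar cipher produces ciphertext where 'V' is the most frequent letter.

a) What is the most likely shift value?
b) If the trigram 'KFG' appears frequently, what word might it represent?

Step 1: In English, 'E' is the most frequent letter (12.7%).
Step 2: The most frequent ciphertext letter is 'V' (position 21).
Step 3: Shift = (21 - 4) mod 26 = 17.
Step 4: Decrypt 'KFG' by shifting back 17:
  K -> T
  F -> O
  G -> P
Step 5: 'KFG' decrypts to 'TOP'.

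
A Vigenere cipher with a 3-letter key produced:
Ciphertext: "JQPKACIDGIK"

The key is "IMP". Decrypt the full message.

Step 1: Key 'IMP' has length 3. Extended key: IMPIMPIMPIM
Step 2: Decrypt each position:
  J(9) - I(8) = 1 = B
  Q(16) - M(12) = 4 = E
  P(15) - P(15) = 0 = A
  K(10) - I(8) = 2 = C
  A(0) - M(12) = 14 = O
  C(2) - P(15) = 13 = N
  I(8) - I(8) = 0 = A
  D(3) - M(12) = 17 = R
  G(6) - P(15) = 17 = R
  I(8) - I(8) = 0 = A
  K(10) - M(12) = 24 = Y
Plaintext: BEACONARRAY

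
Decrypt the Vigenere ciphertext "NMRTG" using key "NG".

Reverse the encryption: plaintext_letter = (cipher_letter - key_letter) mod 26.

Step 1: Extend key: NGNGN
Step 2: Decrypt each letter (c - k) mod 26:
  N(13) - N(13) = (13-13) mod 26 = 0 = A
  M(12) - G(6) = (12-6) mod 26 = 6 = G
  R(17) - N(13) = (17-13) mod 26 = 4 = E
  T(19) - G(6) = (19-6) mod 26 = 13 = N
  G(6) - N(13) = (6-13) mod 26 = 19 = T
Plaintext: AGENT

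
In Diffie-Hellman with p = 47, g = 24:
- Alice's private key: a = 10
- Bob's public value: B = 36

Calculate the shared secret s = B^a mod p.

Step 1: s = B^a mod p = 36^10 mod 47.
  36^1 mod 47 = 36
  36^2 mod 47 = (36 * 36) mod 47 = 27
  36^3 mod 47 = (27 * 36) mod 47 = 32
  36^4 mod 47 = (32 * 36) mod 47 = 24
  36^5 mod 47 = (24 * 36) mod 47 = 18
  36^6 mod 47 = (18 * 36) mod 47 = 37
  36^7 mod 47 = (37 * 36) mod 47 = 16
  36^8 mod 47 = (16 * 36) mod 47 = 12
  36^9 mod 47 = (12 * 36) mod 47 = 9
  36^10 mod 47 = (9 * 36) mod 47 = 42
Result: shared secret = 42.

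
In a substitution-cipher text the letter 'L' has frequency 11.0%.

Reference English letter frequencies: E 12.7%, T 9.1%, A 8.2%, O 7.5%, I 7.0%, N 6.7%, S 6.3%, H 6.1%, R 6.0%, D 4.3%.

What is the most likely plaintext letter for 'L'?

Step 1: The observed frequency is 11.0%.
Step 2: Compare with English frequencies:
  E: 12.7% (difference: 1.7%) <-- closest
  T: 9.1% (difference: 1.9%)
  A: 8.2% (difference: 2.8%)
  O: 7.5% (difference: 3.5%)
  I: 7.0% (difference: 4.0%)
  N: 6.7% (difference: 4.3%)
  S: 6.3% (difference: 4.7%)
  H: 6.1% (difference: 4.9%)
  R: 6.0% (difference: 5.0%)
  D: 4.3% (difference: 6.7%)
Step 3: 'L' most likely represents 'E' (frequency 12.7%).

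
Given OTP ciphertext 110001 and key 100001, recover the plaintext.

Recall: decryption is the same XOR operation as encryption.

Step 1: XOR ciphertext with key:
  Ciphertext: 110001
  Key:        100001
  XOR:        010000
Step 2: Plaintext = 010000 = 16 in decimal.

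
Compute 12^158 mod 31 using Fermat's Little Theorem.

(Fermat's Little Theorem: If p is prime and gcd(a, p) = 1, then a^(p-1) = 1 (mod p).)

Step 1: Since 31 is prime, by Fermat's Little Theorem: 12^30 = 1 (mod 31).
Step 2: Reduce exponent: 158 mod 30 = 8.
Step 3: So 12^158 = 12^8 (mod 31).
Step 4: 12^8 mod 31 = 9.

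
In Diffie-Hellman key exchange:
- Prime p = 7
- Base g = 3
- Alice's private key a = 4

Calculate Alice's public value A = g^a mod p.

Step 1: A = g^a mod p = 3^4 mod 7.
  3^1 mod 7 = 3
  3^2 mod 7 = (3 * 3) mod 7 = 2
  3^3 mod 7 = (2 * 3) mod 7 = 6
  3^4 mod 7 = (6 * 3) mod 7 = 4
Result: A = 4.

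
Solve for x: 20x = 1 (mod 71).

Step 1: We need x such that 20 * x = 1 (mod 71).
Step 2: Using the extended Euclidean algorithm or trial:
  20 * 32 = 640 = 9 * 71 + 1.
Step 3: Since 640 mod 71 = 1, the inverse is x = 32.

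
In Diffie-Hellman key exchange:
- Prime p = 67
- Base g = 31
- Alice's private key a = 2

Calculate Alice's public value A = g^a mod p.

Step 1: A = g^a mod p = 31^2 mod 67.
  31^1 mod 67 = 31
  31^2 mod 67 = (31 * 31) mod 67 = 23
Result: A = 23.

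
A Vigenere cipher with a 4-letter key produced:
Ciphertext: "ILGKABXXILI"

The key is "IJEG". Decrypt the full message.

Step 1: Key 'IJEG' has length 4. Extended key: IJEGIJEGIJE
Step 2: Decrypt each position:
  I(8) - I(8) = 0 = A
  L(11) - J(9) = 2 = C
  G(6) - E(4) = 2 = C
  K(10) - G(6) = 4 = E
  A(0) - I(8) = 18 = S
  B(1) - J(9) = 18 = S
  X(23) - E(4) = 19 = T
  X(23) - G(6) = 17 = R
  I(8) - I(8) = 0 = A
  L(11) - J(9) = 2 = C
  I(8) - E(4) = 4 = E
Plaintext: ACCESSTRACE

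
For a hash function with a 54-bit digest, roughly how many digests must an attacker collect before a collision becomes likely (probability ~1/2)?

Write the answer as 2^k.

Step 1: The birthday paradox gives collision probability ~50% after sqrt(2^n) = 2^(n/2) hashes.
Step 2: For 54-bit output: 2^(54/2) = 2^27.
Step 3: Approximately 2^27 hash computations needed.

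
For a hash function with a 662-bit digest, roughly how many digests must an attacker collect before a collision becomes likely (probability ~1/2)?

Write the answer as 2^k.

Step 1: The birthday paradox gives collision probability ~50% after sqrt(2^n) = 2^(n/2) hashes.
Step 2: For 662-bit output: 2^(662/2) = 2^331.
Step 3: Approximately 2^331 hash computations needed.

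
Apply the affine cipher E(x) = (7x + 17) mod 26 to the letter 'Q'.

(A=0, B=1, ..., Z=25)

Step 1: Convert 'Q' to number: x = 16.
Step 2: E(16) = (7 * 16 + 17) mod 26 = 129 mod 26 = 25.
Step 3: Convert 25 back to letter: Z.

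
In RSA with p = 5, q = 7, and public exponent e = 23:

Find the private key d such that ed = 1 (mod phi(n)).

Step 1: n = 5 * 7 = 35.
Step 2: phi(n) = 4 * 6 = 24.
Step 3: Find d such that 23 * d = 1 (mod 24).
Step 4: d = 23^(-1) mod 24 = 23.
Verification: 23 * 23 = 529 = 22 * 24 + 1.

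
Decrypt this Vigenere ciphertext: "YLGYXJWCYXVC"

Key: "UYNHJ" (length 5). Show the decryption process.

Step 1: Key 'UYNHJ' has length 5. Extended key: UYNHJUYNHJUY
Step 2: Decrypt each position:
  Y(24) - U(20) = 4 = E
  L(11) - Y(24) = 13 = N
  G(6) - N(13) = 19 = T
  Y(24) - H(7) = 17 = R
  X(23) - J(9) = 14 = O
  J(9) - U(20) = 15 = P
  W(22) - Y(24) = 24 = Y
  C(2) - N(13) = 15 = P
  Y(24) - H(7) = 17 = R
  X(23) - J(9) = 14 = O
  V(21) - U(20) = 1 = B
  C(2) - Y(24) = 4 = E
Plaintext: ENTROPYPROBE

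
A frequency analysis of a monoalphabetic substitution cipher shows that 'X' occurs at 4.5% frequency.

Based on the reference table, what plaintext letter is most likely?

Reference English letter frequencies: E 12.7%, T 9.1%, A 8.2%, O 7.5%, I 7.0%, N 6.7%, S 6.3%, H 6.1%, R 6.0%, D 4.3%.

Step 1: The observed frequency is 4.5%.
Step 2: Compare with English frequencies:
  E: 12.7% (difference: 8.2%)
  T: 9.1% (difference: 4.6%)
  A: 8.2% (difference: 3.7%)
  O: 7.5% (difference: 3.0%)
  I: 7.0% (difference: 2.5%)
  N: 6.7% (difference: 2.2%)
  S: 6.3% (difference: 1.8%)
  H: 6.1% (difference: 1.6%)
  R: 6.0% (difference: 1.5%)
  D: 4.3% (difference: 0.2%) <-- closest
Step 3: 'X' most likely represents 'D' (frequency 4.3%).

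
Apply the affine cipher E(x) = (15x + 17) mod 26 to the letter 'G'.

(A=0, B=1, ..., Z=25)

Step 1: Convert 'G' to number: x = 6.
Step 2: E(6) = (15 * 6 + 17) mod 26 = 107 mod 26 = 3.
Step 3: Convert 3 back to letter: D.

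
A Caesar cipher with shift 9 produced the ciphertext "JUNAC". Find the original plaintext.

Step 1: Reverse the shift by subtracting 9 from each letter position.
  J (position 9) -> position (9-9) mod 26 = 0 -> A
  U (position 20) -> position (20-9) mod 26 = 11 -> L
  N (position 13) -> position (13-9) mod 26 = 4 -> E
  A (position 0) -> position (0-9) mod 26 = 17 -> R
  C (position 2) -> position (2-9) mod 26 = 19 -> T
Decrypted message: ALERT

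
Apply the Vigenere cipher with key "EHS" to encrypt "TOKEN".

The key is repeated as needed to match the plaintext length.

Step 1: Repeat key to match plaintext length:
  Plaintext: TOKEN
  Key:       EHSEH
Step 2: Encrypt each letter:
  T(19) + E(4) = (19+4) mod 26 = 23 = X
  O(14) + H(7) = (14+7) mod 26 = 21 = V
  K(10) + S(18) = (10+18) mod 26 = 2 = C
  E(4) + E(4) = (4+4) mod 26 = 8 = I
  N(13) + H(7) = (13+7) mod 26 = 20 = U
Ciphertext: XVCIU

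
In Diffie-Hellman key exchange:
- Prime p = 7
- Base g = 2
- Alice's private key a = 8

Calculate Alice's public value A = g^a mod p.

Step 1: A = g^a mod p = 2^8 mod 7.
  2^1 mod 7 = 2
  2^2 mod 7 = (2 * 2) mod 7 = 4
  2^3 mod 7 = (4 * 2) mod 7 = 1
  2^4 mod 7 = (1 * 2) mod 7 = 2
  2^5 mod 7 = (2 * 2) mod 7 = 4
  2^6 mod 7 = (4 * 2) mod 7 = 1
  2^7 mod 7 = (1 * 2) mod 7 = 2
  2^8 mod 7 = (2 * 2) mod 7 = 4
Result: A = 4.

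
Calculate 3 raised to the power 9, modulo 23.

Step 1: Compute 3^9 mod 23 step by step, reducing modulo 23 at each step.
  3^1 mod 23 = 3
  3^2 mod 23 = (3 * 3) mod 23 = 9
  3^3 mod 23 = (9 * 3) mod 23 = 4
  3^4 mod 23 = (4 * 3) mod 23 = 12
  3^5 mod 23 = (12 * 3) mod 23 = 13
  3^6 mod 23 = (13 * 3) mod 23 = 16
  3^7 mod 23 = (16 * 3) mod 23 = 2
  3^8 mod 23 = (2 * 3) mod 23 = 6
  3^9 mod 23 = (6 * 3) mod 23 = 18
Step 2: Result = 18.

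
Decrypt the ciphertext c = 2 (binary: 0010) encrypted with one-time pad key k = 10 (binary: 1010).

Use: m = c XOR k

Step 1: XOR ciphertext with key:
  Ciphertext: 0010
  Key:        1010
  XOR:        1000
Step 2: Plaintext = 1000 = 8 in decimal.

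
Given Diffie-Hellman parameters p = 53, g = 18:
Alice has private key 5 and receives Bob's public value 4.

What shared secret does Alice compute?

Step 1: s = B^a mod p = 4^5 mod 53.
  4^1 mod 53 = 4
  4^2 mod 53 = (4 * 4) mod 53 = 16
  4^3 mod 53 = (16 * 4) mod 53 = 11
  4^4 mod 53 = (11 * 4) mod 53 = 44
  4^5 mod 53 = (44 * 4) mod 53 = 17
Result: shared secret = 17.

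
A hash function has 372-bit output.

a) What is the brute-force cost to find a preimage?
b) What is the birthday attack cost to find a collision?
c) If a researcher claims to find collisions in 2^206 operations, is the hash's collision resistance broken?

Step 1: Preimage resistance requires brute-force of 2^372 operations.
Step 2: Collision resistance (birthday bound) = 2^(372/2) = 2^186.
Step 3: The claimed attack costs 2^206 operations.
Step 4: Since 2^206 >= 2^186, the claimed attack is no faster than the generic birthday attack, so this does not break collision resistance.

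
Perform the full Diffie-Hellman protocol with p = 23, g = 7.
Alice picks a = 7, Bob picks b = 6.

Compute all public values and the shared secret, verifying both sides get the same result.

Step 1: A = g^a mod p = 7^7 mod 23 = 5.
Step 2: B = g^b mod p = 7^6 mod 23 = 4.
Step 3: Alice computes s = B^a mod p = 4^7 mod 23 = 8.
Step 4: Bob computes s = A^b mod p = 5^6 mod 23 = 8.
Both sides agree: shared secret = 8.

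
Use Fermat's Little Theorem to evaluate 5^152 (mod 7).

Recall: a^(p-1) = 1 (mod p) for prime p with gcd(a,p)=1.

Step 1: Since 7 is prime, by Fermat's Little Theorem: 5^6 = 1 (mod 7).
Step 2: Reduce exponent: 152 mod 6 = 2.
Step 3: So 5^152 = 5^2 (mod 7).
Step 4: 5^2 mod 7 = 4.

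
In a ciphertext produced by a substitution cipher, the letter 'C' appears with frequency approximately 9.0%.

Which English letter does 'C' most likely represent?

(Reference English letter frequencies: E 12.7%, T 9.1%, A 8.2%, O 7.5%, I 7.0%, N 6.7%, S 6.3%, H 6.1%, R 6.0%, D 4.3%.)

Step 1: The observed frequency is 9.0%.
Step 2: Compare with English frequencies:
  E: 12.7% (difference: 3.7%)
  T: 9.1% (difference: 0.1%) <-- closest
  A: 8.2% (difference: 0.8%)
  O: 7.5% (difference: 1.5%)
  I: 7.0% (difference: 2.0%)
  N: 6.7% (difference: 2.3%)
  S: 6.3% (difference: 2.7%)
  H: 6.1% (difference: 2.9%)
  R: 6.0% (difference: 3.0%)
  D: 4.3% (difference: 4.7%)
Step 3: 'C' most likely represents 'T' (frequency 9.1%).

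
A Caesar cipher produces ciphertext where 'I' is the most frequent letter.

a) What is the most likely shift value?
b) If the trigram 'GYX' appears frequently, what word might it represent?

Step 1: In English, 'E' is the most frequent letter (12.7%).
Step 2: The most frequent ciphertext letter is 'I' (position 8).
Step 3: Shift = (8 - 4) mod 26 = 4.
Step 4: Decrypt 'GYX' by shifting back 4:
  G -> C
  Y -> U
  X -> T
Step 5: 'GYX' decrypts to 'CUT'.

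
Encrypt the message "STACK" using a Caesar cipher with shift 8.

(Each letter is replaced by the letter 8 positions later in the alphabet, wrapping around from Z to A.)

Step 1: For each letter, shift forward by 8 positions (mod 26).
  S (position 18) -> position (18+8) mod 26 = 0 -> A
  T (position 19) -> position (19+8) mod 26 = 1 -> B
  A (position 0) -> position (0+8) mod 26 = 8 -> I
  C (position 2) -> position (2+8) mod 26 = 10 -> K
  K (position 10) -> position (10+8) mod 26 = 18 -> S
Result: ABIKS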